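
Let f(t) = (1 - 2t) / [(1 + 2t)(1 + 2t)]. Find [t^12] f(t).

The denominator gives the recurrence a_n = −4a_(n−1) − 4a_(n−2) for n ≥ 2; the numerator fixes a_0 = 1, a_1 = -6.
Iterating: 1, -6, 20, -56, 144, -352, 832, -1920, 4352, -9728, 21504, -47104, 102400, so a_12 = 102400.

102400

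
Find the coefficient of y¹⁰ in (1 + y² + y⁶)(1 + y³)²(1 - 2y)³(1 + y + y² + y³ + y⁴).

(1 + y² + y⁶) has coefficients 1,0,1,0,0,0,1 for degrees 0…6.
(1 + y³)² has coefficients 1,0,0,2,0,0,1,0,0,0,0 for degrees 0…10.
Multiplying by (1 - 2y)³ gives running coefficients 1,-6,12,-6,-12,24,-15,-6,12,-8,0 for degrees 0…10.
Finally multiplying by (1 + y + y² + y³ + y⁴), the product of all factors after the first has coefficients 1,-5,7,1,-11,12,3,-15,3,7,-17 for degrees 0…10.
[y¹⁰] = 1·(-17) + 1·3 + 1·(-11) = -25.

-25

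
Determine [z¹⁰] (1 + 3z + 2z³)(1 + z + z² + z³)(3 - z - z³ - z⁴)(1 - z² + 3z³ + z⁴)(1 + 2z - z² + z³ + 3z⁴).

(1 + 3z + 2z³) has coefficients 1,3,0,2 for degrees 0…3.
(1 + z + z² + z³) has coefficients 1,1,1,1,0,0,0,0,0,0,0 for degrees 0…10.
Multiplying by (3 - z - z³ - z⁴) gives running coefficients 3,2,2,1,-3,-2,-2,-1,0,0,0 for degrees 0…10.
Multiplying by (1 - z² + 3z³ + z⁴) gives running coefficients 3,2,-1,8,4,5,6,-7,-7,-7,-5 for degrees 0…10.
Finally multiplying by (1 + 2z - z² + z³ + 3z⁴), the product of all factors after the first has coefficients 3,8,0,7,32,10,17,28,-10,7,-1 for degrees 0…10.
[z¹⁰] = 1·(-1) + 3·7 + 2·28 = 76.

76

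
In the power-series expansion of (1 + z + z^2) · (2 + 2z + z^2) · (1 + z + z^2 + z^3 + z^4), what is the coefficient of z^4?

(1 + z + z^2) has coefficients 1,1,1 for degrees 0…2.
(2 + 2z + z^2) has coefficients 2,2,1,0,0 for degrees 0…4.
Finally multiplying by (1 + z + z^2 + z^3 + z^4), the product of all factors after the first has coefficients 2,4,5,5,5 for degrees 0…4.
[z^4] = 1·5 + 1·5 + 1·5 = 15.

15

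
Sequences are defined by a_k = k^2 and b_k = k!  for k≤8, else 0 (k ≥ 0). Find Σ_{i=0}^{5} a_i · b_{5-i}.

The convolution is the t^5 coefficient of A(t)B(t).
Σ = 0·120 + 1·24 + 4·6 + 9·2 + 16·1 + 25·1 = 107.

107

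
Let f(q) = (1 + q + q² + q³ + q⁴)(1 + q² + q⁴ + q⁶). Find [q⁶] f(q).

(1 + q + q² + q³ + q⁴) has coefficients 1,1,1,1,1 for degrees 0…4.
(1 + q² + q⁴ + q⁶) has coefficients 1,0,1,0,1,0,1 for degrees 0…6.
[q⁶] = 1·1 + 1·0 + 1·1 + 1·0 + 1·1 = 3.

3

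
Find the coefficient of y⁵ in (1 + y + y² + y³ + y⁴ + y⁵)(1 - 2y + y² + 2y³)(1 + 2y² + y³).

(1 + y + y² + y³ + y⁴ + y⁵) has coefficients 1,1,1,1,1,1 for degrees 0…5.
(1 - 2y + y² + 2y³) has coefficients 1,-2,1,2,0,0 for degrees 0…5.
Finally multiplying by (1 + 2y² + y³), the product of all factors after the first has coefficients 1,-2,3,-1,0,5 for degrees 0…5.
[y⁵] = 1·5 + 1·0 + 1·(-1) + 1·3 + 1·(-2) + 1·1 = 6.

6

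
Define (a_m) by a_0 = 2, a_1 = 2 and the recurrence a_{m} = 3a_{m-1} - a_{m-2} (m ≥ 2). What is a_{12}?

57314

The ordinary generating function has denominator 1 - 3x + x^2.
Iterating the recurrence: a_0,…,a_{12} = 2, 2, 4, 10, 26, 68, 178, 466, 1220, 3194, 8362, 21892, 57314.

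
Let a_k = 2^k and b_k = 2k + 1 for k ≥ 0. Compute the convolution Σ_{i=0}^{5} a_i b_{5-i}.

177

The convolution is the t^5 coefficient of A(t)B(t).
Σ = 1·11 + 2·9 + 4·7 + 8·5 + 16·3 + 32·1 = 177.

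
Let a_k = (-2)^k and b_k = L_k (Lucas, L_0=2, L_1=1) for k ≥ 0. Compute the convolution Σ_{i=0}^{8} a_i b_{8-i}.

533

Write out a_i and b_{8-i} for i = 0,…,8 and sum the products.
Σ = 1·47 − 2·29 + 4·18 − 8·11 + 16·7 − 32·4 + 64·3 − 128·1 + 256·2 = 533.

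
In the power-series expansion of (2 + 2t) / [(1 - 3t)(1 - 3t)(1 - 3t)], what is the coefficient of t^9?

2755620

The denominator gives the recurrence a_n = 9a_(n−1) − 27a_(n−2) + 27a_(n−3) for n ≥ 3; the numerator fixes a_0 = 2, a_1 = 20, a_2 = 126.
Iterating: 2, 20, 126, 648, 2970, 12636, 51030, 198288, 747954, 2755620, so a_9 = 2755620.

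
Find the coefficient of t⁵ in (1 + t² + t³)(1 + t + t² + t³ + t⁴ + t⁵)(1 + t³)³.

(1 + t² + t³) has coefficients 1,0,1,1 for degrees 0…3.
(1 + t + t² + t³ + t⁴ + t⁵) has coefficients 1,1,1,1,1,1 for degrees 0…5.
Finally multiplying by (1 + t³)³, the product of all factors after the first has coefficients 1,1,1,4,4,4 for degrees 0…5.
[t⁵] = 1·4 + 1·4 + 1·1 = 9.

9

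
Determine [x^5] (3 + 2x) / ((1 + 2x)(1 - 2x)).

The denominator gives the recurrence a_n = 4a_(n−2) for n ≥ 2; the numerator fixes a_0 = 3, a_1 = 2.
Iterating: 3, 2, 12, 8, 48, 32, so a_5 = 32.

32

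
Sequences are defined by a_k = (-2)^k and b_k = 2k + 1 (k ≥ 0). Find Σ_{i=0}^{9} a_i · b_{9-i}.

-107

This is [x^9] in the product of the two ordinary generating functions.
Σ = 1·19 − 2·17 + 4·15 − 8·13 + 16·11 − 32·9 + 64·7 − 128·5 + 256·3 − 512·1 = -107.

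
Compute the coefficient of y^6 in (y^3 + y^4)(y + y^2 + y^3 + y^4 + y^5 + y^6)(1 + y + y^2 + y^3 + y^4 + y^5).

(y^3 + y^4) has coefficients 0,0,0,1,1 for degrees 0…4.
(y + y^2 + y^3 + y^4 + y^5 + y^6) has coefficients 0,1,1,1,1,1,1 for degrees 0…6.
Finally multiplying by (1 + y + y^2 + y^3 + y^4 + y^5), the product of all factors after the first has coefficients 0,1,2,3,4,5,6 for degrees 0…6.
[y^6] = 1·3 + 1·2 = 5.

5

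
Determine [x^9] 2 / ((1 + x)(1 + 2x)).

-2046

The denominator gives the recurrence a_n = −3a_(n−1) − 2a_(n−2) for n ≥ 2; the numerator fixes a_0 = 2, a_1 = -6.
Iterating: 2, -6, 14, -30, 62, -126, 254, -510, 1022, -2046, so a_9 = -2046.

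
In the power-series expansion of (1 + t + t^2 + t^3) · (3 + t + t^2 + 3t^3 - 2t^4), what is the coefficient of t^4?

3

(1 + t + t^2 + t^3) has coefficients 1,1,1,1 for degrees 0…3.
(3 + t + t^2 + 3t^3 - 2t^4) has coefficients 3,1,1,3,-2 for degrees 0…4.
[t^4] = 1·(-2) + 1·3 + 1·1 + 1·1 = 3.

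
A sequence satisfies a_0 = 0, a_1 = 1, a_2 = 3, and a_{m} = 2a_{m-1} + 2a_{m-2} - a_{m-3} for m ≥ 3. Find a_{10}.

The ordinary generating function has denominator 1 - 2z - 2z^2 + z^3.
Iterating the recurrence: a_0,…,a_{10} = 0, 1, 3, 8, 21, 55, 144, 377, 987, 2584, 6765.

6765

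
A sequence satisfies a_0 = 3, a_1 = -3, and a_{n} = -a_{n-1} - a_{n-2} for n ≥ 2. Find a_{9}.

3

The ordinary generating function has denominator 1 + x + x^2.
Iterating the recurrence: a_0,…,a_{9} = 3, -3, 0, 3, -3, 0, 3, -3, 0, 3.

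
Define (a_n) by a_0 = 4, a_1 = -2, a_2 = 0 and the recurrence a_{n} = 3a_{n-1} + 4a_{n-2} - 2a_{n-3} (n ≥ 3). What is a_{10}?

-170284

The ordinary generating function has denominator 1 - 3y - 4y^2 + 2y^3.
Iterating the recurrence: a_0,…,a_{10} = 4, -2, 0, -16, -44, -196, -732, -2892, -11212, -43740, -170284.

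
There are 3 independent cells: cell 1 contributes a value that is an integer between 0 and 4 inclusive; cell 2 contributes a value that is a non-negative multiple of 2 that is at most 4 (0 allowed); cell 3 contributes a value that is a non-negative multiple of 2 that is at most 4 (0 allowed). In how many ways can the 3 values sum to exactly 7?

The generating function for the choices is (1 + x + x^2 + x^3 + x^4)·(1 + x^2 + x^4)·(1 + x^2 + x^4); the count is [x^7].
(1 + x + x^2 + x^3 + x^4) has coefficients 1,1,1,1,1 for degrees 0…4.
(1 + x^2 + x^4) has coefficients 1,0,1,0,1,0,0,0 for degrees 0…7.
Finally multiplying by (1 + x^2 + x^4), the product of all factors after the first has coefficients 1,0,2,0,3,0,2,0 for degrees 0…7.
[x^7] = 1·0 + 1·2 + 1·0 + 1·3 + 1·0 = 5.

5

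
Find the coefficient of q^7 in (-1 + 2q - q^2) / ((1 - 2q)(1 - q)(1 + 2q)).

64

Partial fractions give a closed form: a_n = (-1/4)·2^n + (-3/4)·(-2)^n.
At n = 7: a_7 = 64.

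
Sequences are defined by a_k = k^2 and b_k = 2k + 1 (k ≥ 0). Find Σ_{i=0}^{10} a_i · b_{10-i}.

The convolution is the x^10 coefficient of A(x)B(x).
Σ = 0·21 + 1·19 + 4·17 + 9·15 + 16·13 + 25·11 + 36·9 + 49·7 + 64·5 + 81·3 + 100·1 = 2035.

2035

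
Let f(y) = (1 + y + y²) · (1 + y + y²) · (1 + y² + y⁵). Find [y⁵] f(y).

3

(1 + y + y²) has coefficients 1,1,1 for degrees 0…2.
(1 + y + y²) has coefficients 1,1,1,0,0,0 for degrees 0…5.
Finally multiplying by (1 + y² + y⁵), the product of all factors after the first has coefficients 1,1,2,1,1,1 for degrees 0…5.
[y⁵] = 1·1 + 1·1 + 1·1 = 3.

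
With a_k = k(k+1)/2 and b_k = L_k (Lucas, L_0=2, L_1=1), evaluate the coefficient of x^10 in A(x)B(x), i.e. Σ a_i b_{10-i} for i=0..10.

The convolution is the x^10 coefficient of A(x)B(x).
Σ = 0·123 + 1·76 + 3·47 + 6·29 + 10·18 + 15·11 + 21·7 + 28·4 + 36·3 + 45·1 + 55·2 = 1258.

1258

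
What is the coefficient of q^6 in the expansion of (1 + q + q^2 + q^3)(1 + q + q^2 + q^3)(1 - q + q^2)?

(1 + q + q^2 + q^3) has coefficients 1,1,1,1 for degrees 0…3.
(1 + q + q^2 + q^3) has coefficients 1,1,1,1,0,0,0 for degrees 0…6.
Finally multiplying by (1 - q + q^2), the product of all factors after the first has coefficients 1,0,1,1,0,1,0 for degrees 0…6.
[q^6] = 1·0 + 1·1 + 1·0 + 1·1 = 2.

2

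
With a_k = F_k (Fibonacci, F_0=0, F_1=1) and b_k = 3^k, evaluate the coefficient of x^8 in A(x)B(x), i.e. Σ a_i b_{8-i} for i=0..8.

3912

Write out a_i and b_{8-i} for i = 0,…,8 and sum the products.
Σ = 0·6561 + 1·2187 + 1·729 + 2·243 + 3·81 + 5·27 + 8·9 + 13·3 + 21·1 = 3912.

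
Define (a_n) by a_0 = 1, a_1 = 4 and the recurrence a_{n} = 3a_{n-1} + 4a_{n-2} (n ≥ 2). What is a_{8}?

The ordinary generating function has denominator 1 - 3x - 4x^2.
Iterating the recurrence: a_0,…,a_{8} = 1, 4, 16, 64, 256, 1024, 4096, 16384, 65536.

65536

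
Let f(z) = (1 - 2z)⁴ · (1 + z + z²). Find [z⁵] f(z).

-16

(1 - 2z)⁴ has coefficients 1,-8,24,-32,16 for degrees 0…4.
(1 + z + z²) has coefficients 1,1,1,0,0,0 for degrees 0…5.
[z⁵] = 1·0 − 8·0 + 24·0 − 32·1 + 16·1 = -16.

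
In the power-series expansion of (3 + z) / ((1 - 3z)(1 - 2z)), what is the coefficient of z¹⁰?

Partial fractions give a closed form: a_n = (10)·3^n + (-7)·2^n.
At n = 10: a_10 = 583322.

583322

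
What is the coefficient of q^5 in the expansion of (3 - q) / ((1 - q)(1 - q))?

The denominator gives the recurrence a_n = 2a_(n−1) − a_(n−2) for n ≥ 2; the numerator fixes a_0 = 3, a_1 = 5.
Iterating: 3, 5, 7, 9, 11, 13, so a_5 = 13.

13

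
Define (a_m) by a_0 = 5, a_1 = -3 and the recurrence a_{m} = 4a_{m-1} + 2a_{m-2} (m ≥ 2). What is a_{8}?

The ordinary generating function has denominator 1 - 4y - 2y^2.
Iterating the recurrence: a_0,…,a_{8} = 5, -3, -2, -14, -60, -268, -1192, -5304, -23600.

-23600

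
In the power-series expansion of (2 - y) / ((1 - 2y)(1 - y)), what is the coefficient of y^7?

383

Partial fractions give a closed form: a_n = (3)·2^n + (-1)·1^n.
At n = 7: a_7 = 383.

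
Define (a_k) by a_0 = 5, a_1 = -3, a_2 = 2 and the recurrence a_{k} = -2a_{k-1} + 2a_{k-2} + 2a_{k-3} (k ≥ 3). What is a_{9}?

The ordinary generating function has denominator 1 + 2z - 2z^2 - 2z^3.
Iterating the recurrence: a_0,…,a_{9} = 5, -3, 2, 0, -2, 8, -20, 52, -128, 320.

320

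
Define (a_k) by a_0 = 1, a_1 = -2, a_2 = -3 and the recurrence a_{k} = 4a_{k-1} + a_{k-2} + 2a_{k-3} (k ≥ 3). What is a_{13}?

-29757110

The ordinary generating function has denominator 1 - 4y - y^2 - 2y^3.
Iterating the recurrence: a_0,…,a_{13} = 1, -2, -3, -12, -55, -238, -1031, -4472, -19395, -84114, -364795, -1582084, -6861359, -29757110.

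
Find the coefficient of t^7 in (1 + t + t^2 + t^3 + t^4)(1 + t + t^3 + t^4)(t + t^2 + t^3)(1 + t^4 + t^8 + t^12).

14

(1 + t + t^2 + t^3 + t^4) has coefficients 1,1,1,1,1 for degrees 0…4.
(1 + t + t^3 + t^4) has coefficients 1,1,0,1,1,0,0,0 for degrees 0…7.
Multiplying by (t + t^2 + t^3) gives running coefficients 0,1,2,2,2,2,2,1 for degrees 0…7.
Finally multiplying by (1 + t^4 + t^8 + t^12), the product of all factors after the first has coefficients 0,1,2,2,2,3,4,3 for degrees 0…7.
[t^7] = 1·3 + 1·4 + 1·3 + 1·2 + 1·2 = 14.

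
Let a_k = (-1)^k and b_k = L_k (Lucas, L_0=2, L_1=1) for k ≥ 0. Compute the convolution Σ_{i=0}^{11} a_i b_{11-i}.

Write out a_i and b_{11-i} for i = 0,…,11 and sum the products.
Σ = 1·199 − 1·123 + 1·76 − 1·47 + 1·29 − 1·18 + 1·11 − 1·7 + 1·4 − 1·3 + 1·1 − 1·2 = 120.

120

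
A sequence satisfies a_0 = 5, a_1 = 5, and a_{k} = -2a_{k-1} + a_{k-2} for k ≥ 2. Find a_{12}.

-40595

The ordinary generating function has denominator 1 + 2z - z^2.
Iterating the recurrence: a_0,…,a_{12} = 5, 5, -5, 15, -35, 85, -205, 495, -1195, 2885, -6965, 16815, -40595.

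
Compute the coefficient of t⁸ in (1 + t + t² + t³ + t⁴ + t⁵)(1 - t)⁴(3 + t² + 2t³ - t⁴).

(1 + t + t² + t³ + t⁴ + t⁵) has coefficients 1,1,1,1,1,1 for degrees 0…5.
(1 - t)⁴ has coefficients 1,-4,6,-4,1,0,0,0,0 for degrees 0…8.
Finally multiplying by (3 + t² + 2t³ - t⁴), the product of all factors after the first has coefficients 3,-12,19,-14,0,12,-13,6,-1 for degrees 0…8.
[t⁸] = 1·(-1) + 1·6 + 1·(-13) + 1·12 + 1·0 + 1·(-14) = -10.

-10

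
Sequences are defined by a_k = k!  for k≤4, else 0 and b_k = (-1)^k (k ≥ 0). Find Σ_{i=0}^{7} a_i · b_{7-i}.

Write out a_i and b_{7-i} for i = 0,…,7 and sum the products.
Σ = 1·(-1) + 1·1 + 2·(-1) + 6·1 + 24·(-1) + 0·1 + 0·(-1) + 0·1 = -20.

-20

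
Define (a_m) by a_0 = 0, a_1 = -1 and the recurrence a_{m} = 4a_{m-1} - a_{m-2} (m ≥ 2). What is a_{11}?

-564719

The ordinary generating function has denominator 1 - 4t + t^2.
Iterating the recurrence: a_0,…,a_{11} = 0, -1, -4, -15, -56, -209, -780, -2911, -10864, -40545, -151316, -564719.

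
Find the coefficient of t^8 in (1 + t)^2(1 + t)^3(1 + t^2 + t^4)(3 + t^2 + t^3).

(1 + t)^2 has coefficients 1,2,1 for degrees 0…2.
(1 + t)^3 has coefficients 1,3,3,1,0,0,0,0,0 for degrees 0…8.
Multiplying by (1 + t^2 + t^4) gives running coefficients 1,3,4,4,4,4,3,1,0 for degrees 0…8.
Finally multiplying by (3 + t^2 + t^3), the product of all factors after the first has coefficients 3,9,13,16,19,20,17,11,7 for degrees 0…8.
[t^8] = 1·7 + 2·11 + 1·17 = 46.

46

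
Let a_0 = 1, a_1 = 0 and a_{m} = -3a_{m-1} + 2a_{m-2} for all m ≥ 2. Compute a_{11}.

-159294

The ordinary generating function has denominator 1 + 3t - 2t^2.
Iterating the recurrence: a_0,…,a_{11} = 1, 0, 2, -6, 22, -78, 278, -990, 3526, -12558, 44726, -159294.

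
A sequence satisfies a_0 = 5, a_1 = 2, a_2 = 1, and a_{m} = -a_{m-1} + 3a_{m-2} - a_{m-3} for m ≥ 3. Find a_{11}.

The ordinary generating function has denominator 1 + q - 3q^2 + q^3.
Iterating the recurrence: a_0,…,a_{11} = 5, 2, 1, 0, 1, -2, 5, -12, 29, -70, 169, -408.

-408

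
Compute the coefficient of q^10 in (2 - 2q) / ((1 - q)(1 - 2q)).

Partial fractions give a closed form: a_n = (2)·2^n.
At n = 10: a_10 = 2048.

2048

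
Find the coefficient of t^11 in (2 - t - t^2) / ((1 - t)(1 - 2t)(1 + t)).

Partial fractions give a closed form: a_n = (5/3)·2^n + (1/3)·(-1)^n.
At n = 11: a_11 = 3413.

3413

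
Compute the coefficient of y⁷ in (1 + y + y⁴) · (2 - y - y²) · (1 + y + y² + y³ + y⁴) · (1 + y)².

(1 + y + y⁴) has coefficients 1,1,0,0,1 for degrees 0…4.
(2 - y - y²) has coefficients 2,-1,-1,0,0,0,0,0 for degrees 0…7.
Multiplying by (1 + y + y² + y³ + y⁴) gives running coefficients 2,1,0,0,0,-2,-1,0 for degrees 0…7.
Finally multiplying by (1 + y)², the product of all factors after the first has coefficients 2,5,4,1,0,-2,-5,-4 for degrees 0…7.
[y⁷] = 1·(-4) + 1·(-5) + 1·1 = -8.

-8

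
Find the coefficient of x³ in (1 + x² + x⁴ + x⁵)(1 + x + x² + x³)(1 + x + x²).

(1 + x² + x⁴ + x⁵) has coefficients 1,0,1,0 for degrees 0…3.
(1 + x + x² + x³) has coefficients 1,1,1,1 for degrees 0…3.
Finally multiplying by (1 + x + x²), the product of all factors after the first has coefficients 1,2,3,3 for degrees 0…3.
[x³] = 1·3 + 1·2 = 5.

5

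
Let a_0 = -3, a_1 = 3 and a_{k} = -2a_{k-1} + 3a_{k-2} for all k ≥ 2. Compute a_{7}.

3279

The ordinary generating function has denominator 1 + 2x - 3x^2.
Iterating the recurrence: a_0,…,a_{7} = -3, 3, -15, 39, -123, 363, -1095, 3279.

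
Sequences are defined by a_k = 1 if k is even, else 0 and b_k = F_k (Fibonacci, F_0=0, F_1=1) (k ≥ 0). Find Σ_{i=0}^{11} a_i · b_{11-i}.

Write out a_i and b_{11-i} for i = 0,…,11 and sum the products.
Σ = 1·89 + 0·55 + 1·34 + 0·21 + 1·13 + 0·8 + 1·5 + 0·3 + 1·2 + 0·1 + 1·1 + 0·0 = 144.

144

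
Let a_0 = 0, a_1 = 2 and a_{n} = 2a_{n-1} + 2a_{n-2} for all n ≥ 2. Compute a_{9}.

4896

The ordinary generating function has denominator 1 - 2t - 2t^2.
Iterating the recurrence: a_0,…,a_{9} = 0, 2, 4, 12, 32, 88, 240, 656, 1792, 4896.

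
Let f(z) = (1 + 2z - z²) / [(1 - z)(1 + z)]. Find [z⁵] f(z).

2

The denominator gives the recurrence a_n = a_(n−2) for n ≥ 3; the numerator fixes a_0 = 1, a_1 = 2, a_2 = 0.
Iterating: 1, 2, 0, 2, 0, 2, so a_5 = 2.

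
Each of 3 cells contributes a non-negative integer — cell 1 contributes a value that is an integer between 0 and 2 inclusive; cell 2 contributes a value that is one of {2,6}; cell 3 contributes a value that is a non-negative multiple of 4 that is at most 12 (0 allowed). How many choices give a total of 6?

The generating function for the choices is (1 + x + x^2)·(x^2 + x^6)·(1 + x^4 + x^8 + x^12); the count is [x^6].
(1 + x + x^2) has coefficients 1,1,1 for degrees 0…2.
(x^2 + x^6) has coefficients 0,0,1,0,0,0,1 for degrees 0…6.
Finally multiplying by (1 + x^4 + x^8 + x^12), the product of all factors after the first has coefficients 0,0,1,0,0,0,2 for degrees 0…6.
[x^6] = 1·2 + 1·0 + 1·0 = 2.

2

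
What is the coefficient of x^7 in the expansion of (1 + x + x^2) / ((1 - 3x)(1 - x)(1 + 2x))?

Partial fractions give a closed form: a_n = (13/10)·3^n + (-1/2)·1^n + (1/5)·(-2)^n.
At n = 7: a_7 = 2817.

2817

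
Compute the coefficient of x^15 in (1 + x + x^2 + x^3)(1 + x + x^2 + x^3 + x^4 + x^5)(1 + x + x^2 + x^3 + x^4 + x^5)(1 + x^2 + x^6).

(1 + x + x^2 + x^3) has coefficients 1,1,1,1 for degrees 0…3.
(1 + x + x^2 + x^3 + x^4 + x^5) has coefficients 1,1,1,1,1,1,0,0,0,0,0,0,0,0,0,0 for degrees 0…15.
Multiplying by (1 + x + x^2 + x^3 + x^4 + x^5) gives running coefficients 1,2,3,4,5,6,5,4,3,2,1,0,0,0,0,0 for degrees 0…15.
Finally multiplying by (1 + x^2 + x^6), the product of all factors after the first has coefficients 1,2,4,6,8,10,11,12,11,10,9,8,6,4,3,2 for degrees 0…15.
[x^15] = 1·2 + 1·3 + 1·4 + 1·6 = 15.

15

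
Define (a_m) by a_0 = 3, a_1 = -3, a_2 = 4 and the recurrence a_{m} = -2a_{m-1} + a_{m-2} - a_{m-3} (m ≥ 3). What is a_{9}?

-3716

The ordinary generating function has denominator 1 + 2t - t^2 + t^3.
Iterating the recurrence: a_0,…,a_{9} = 3, -3, 4, -14, 35, -88, 225, -573, 1459, -3716.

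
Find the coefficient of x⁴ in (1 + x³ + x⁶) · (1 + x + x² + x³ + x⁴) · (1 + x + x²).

(1 + x³ + x⁶) has coefficients 1,0,0,1,0 for degrees 0…4.
(1 + x + x² + x³ + x⁴) has coefficients 1,1,1,1,1 for degrees 0…4.
Finally multiplying by (1 + x + x²), the product of all factors after the first has coefficients 1,2,3,3,3 for degrees 0…4.
[x⁴] = 1·3 + 1·2 = 5.

5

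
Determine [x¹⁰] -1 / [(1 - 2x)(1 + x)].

Partial fractions give a closed form: a_n = (-2/3)·2^n + (-1/3)·(-1)^n.
At n = 10: a_10 = -683.

-683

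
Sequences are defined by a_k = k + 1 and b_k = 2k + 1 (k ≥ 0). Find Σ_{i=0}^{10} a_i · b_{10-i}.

Write out a_i and b_{10-i} for i = 0,…,10 and sum the products.
Σ = 1·21 + 2·19 + 3·17 + 4·15 + 5·13 + 6·11 + 7·9 + 8·7 + 9·5 + 10·3 + 11·1 = 506.

506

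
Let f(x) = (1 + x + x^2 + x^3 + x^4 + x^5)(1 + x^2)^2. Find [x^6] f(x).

3

(1 + x + x^2 + x^3 + x^4 + x^5) has coefficients 1,1,1,1,1,1 for degrees 0…5.
(1 + x^2)^2 has coefficients 1,0,2,0,1,0,0 for degrees 0…6.
[x^6] = 1·0 + 1·0 + 1·1 + 1·0 + 1·2 + 1·0 = 3.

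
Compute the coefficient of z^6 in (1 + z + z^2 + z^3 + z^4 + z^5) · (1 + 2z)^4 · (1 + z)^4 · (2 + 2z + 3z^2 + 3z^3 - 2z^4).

6581

(1 + z + z^2 + z^3 + z^4 + z^5) has coefficients 1,1,1,1,1,1 for degrees 0…5.
(1 + 2z)^4 has coefficients 1,8,24,32,16,0,0 for degrees 0…6.
Multiplying by (1 + z)^4 gives running coefficients 1,12,62,180,321,360,248 for degrees 0…6.
Finally multiplying by (2 + 2z + 3z^2 + 3z^3 - 2z^4), the product of all factors after the first has coefficients 2,26,151,523,1222,2064,2595 for degrees 0…6.
[z^6] = 1·2595 + 1·2064 + 1·1222 + 1·523 + 1·151 + 1·26 = 6581.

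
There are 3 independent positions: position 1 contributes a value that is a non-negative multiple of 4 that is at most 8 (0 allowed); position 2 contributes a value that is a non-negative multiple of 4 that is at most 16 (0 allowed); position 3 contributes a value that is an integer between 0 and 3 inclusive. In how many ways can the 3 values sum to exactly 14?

3

The generating function for the choices is (1 + y⁴ + y⁸)·(1 + y⁴ + y⁸ + y¹² + y¹⁶)·(1 + y + y² + y³); the count is [y¹⁴].
(1 + y⁴ + y⁸) has coefficients 1,0,0,0,1,0,0,0,1 for degrees 0…8.
(1 + y⁴ + y⁸ + y¹² + y¹⁶) has coefficients 1,0,0,0,1,0,0,0,1,0,0,0,1,0,0 for degrees 0…14.
Finally multiplying by (1 + y + y² + y³), the product of all factors after the first has coefficients 1,1,1,1,1,1,1,1,1,1,1,1,1,1,1 for degrees 0…14.
[y¹⁴] = 1·1 + 1·1 + 1·1 = 3.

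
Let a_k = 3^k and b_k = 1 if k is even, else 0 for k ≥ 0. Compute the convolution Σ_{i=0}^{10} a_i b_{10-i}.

66430

This is [x^10] in the product of the two ordinary generating functions.
Σ = 1·1 + 3·0 + 9·1 + 27·0 + 81·1 + 243·0 + 729·1 + 2187·0 + 6561·1 + 19683·0 + 59049·1 = 66430.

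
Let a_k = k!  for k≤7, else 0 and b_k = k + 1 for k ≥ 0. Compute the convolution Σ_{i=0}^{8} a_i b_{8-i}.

Write out a_i and b_{8-i} for i = 0,…,8 and sum the products.
Σ = 1·9 + 1·8 + 2·7 + 6·6 + 24·5 + 120·4 + 720·3 + 5040·2 + 0·1 = 12907.

12907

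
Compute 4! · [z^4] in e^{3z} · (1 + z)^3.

801

The EGF product rule gives c_4 = Σ_{k_1+k_2=4} C(4; k_1,k_2) · ∏ g_i(k_i), where e^{3z} gives (3)^k; (1+z)^3 gives the falling factorial (3)_k.
g_1(k) for k = 0…4: 1, 3, 9, 27, 81.
g_2(k) for k = 0…4: 1, 3, 6, 6, 0.
c_4 = Σ_k C(4,k)·g_1(k)·g_2(4−k) = 4·3·6 + 6·9·6 + 4·27·3 + 1·81·1 = 72 + 324 + 324 + 81 = 801.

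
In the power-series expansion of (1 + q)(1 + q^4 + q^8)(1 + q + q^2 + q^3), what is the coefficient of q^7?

(1 + q) has coefficients 1,1 for degrees 0…1.
(1 + q^4 + q^8) has coefficients 1,0,0,0,1,0,0,0 for degrees 0…7.
Finally multiplying by (1 + q + q^2 + q^3), the product of all factors after the first has coefficients 1,1,1,1,1,1,1,1 for degrees 0…7.
[q^7] = 1·1 + 1·1 = 2.

2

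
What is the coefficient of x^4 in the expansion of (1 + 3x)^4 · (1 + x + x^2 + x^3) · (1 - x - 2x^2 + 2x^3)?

(1 + 3x)^4 has coefficients 1,12,54,108,81 for degrees 0…4.
(1 + x + x^2 + x^3) has coefficients 1,1,1,1,0 for degrees 0…4.
Finally multiplying by (1 - x - 2x^2 + 2x^3), the product of all factors after the first has coefficients 1,0,-2,0,-1 for degrees 0…4.
[x^4] = 1·(-1) + 12·0 + 54·(-2) + 108·0 + 81·1 = -28.

-28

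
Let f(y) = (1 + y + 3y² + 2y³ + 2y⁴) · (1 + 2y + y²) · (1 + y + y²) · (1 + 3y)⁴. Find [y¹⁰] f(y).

2349

(1 + y + 3y² + 2y³ + 2y⁴) has coefficients 1,1,3,2,2 for degrees 0…4.
(1 + 2y + y²) has coefficients 1,2,1,0,0,0,0,0,0,0,0 for degrees 0…10.
Multiplying by (1 + y + y²) gives running coefficients 1,3,4,3,1,0,0,0,0,0,0 for degrees 0…10.
Finally multiplying by (1 + 3y)⁴, the product of all factors after the first has coefficients 1,15,94,321,658,849,702,351,81,0,0 for degrees 0…10.
[y¹⁰] = 1·0 + 1·0 + 3·81 + 2·351 + 2·702 = 2349.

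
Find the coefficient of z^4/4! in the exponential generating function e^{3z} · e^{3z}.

1296

The EGF product rule gives c_4 = Σ_{k_1+k_2=4} C(4; k_1,k_2) · ∏ g_i(k_i), where e^{3z} gives (3)^k; e^{3z} gives (3)^k.
g_1(k) for k = 0…4: 1, 3, 9, 27, 81.
g_2(k) for k = 0…4: 1, 3, 9, 27, 81.
c_4 = Σ_k C(4,k)·g_1(k)·g_2(4−k) = 1·1·81 + 4·3·27 + 6·9·9 + 4·27·3 + 1·81·1 = 81 + 324 + 486 + 324 + 81 = 1296.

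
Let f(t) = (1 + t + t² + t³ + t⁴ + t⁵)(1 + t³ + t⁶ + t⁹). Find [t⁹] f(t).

(1 + t + t² + t³ + t⁴ + t⁵) has coefficients 1,1,1,1,1,1 for degrees 0…5.
(1 + t³ + t⁶ + t⁹) has coefficients 1,0,0,1,0,0,1,0,0,1 for degrees 0…9.
[t⁹] = 1·1 + 1·0 + 1·0 + 1·1 + 1·0 + 1·0 = 2.

2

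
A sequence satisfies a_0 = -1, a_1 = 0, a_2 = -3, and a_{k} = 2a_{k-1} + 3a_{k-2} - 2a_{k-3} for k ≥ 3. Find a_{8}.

The ordinary generating function has denominator 1 - 2t - 3t^2 + 2t^3.
Iterating the recurrence: a_0,…,a_{8} = -1, 0, -3, -4, -17, -40, -123, -332, -953.

-953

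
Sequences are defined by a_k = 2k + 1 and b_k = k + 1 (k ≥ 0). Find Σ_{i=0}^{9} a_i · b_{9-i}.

This is [x^9] in the product of the two ordinary generating functions.
Σ = 1·10 + 3·9 + 5·8 + 7·7 + 9·6 + 11·5 + 13·4 + 15·3 + 17·2 + 19·1 = 385.

385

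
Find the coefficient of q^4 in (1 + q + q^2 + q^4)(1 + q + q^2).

(1 + q + q^2 + q^4) has coefficients 1,1,1,0,1 for degrees 0…4.
(1 + q + q^2) has coefficients 1,1,1,0,0 for degrees 0…4.
[q^4] = 1·0 + 1·0 + 1·1 + 1·1 = 2.

2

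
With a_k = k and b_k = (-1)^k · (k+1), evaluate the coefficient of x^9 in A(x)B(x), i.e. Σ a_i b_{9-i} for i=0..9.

5

The convolution is the t^9 coefficient of A(t)B(t).
Σ = 0·(-10) + 1·9 + 2·(-8) + 3·7 + 4·(-6) + 5·5 + 6·(-4) + 7·3 + 8·(-2) + 9·1 = 5.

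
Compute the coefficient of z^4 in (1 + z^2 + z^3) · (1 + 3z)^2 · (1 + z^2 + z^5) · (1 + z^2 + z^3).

(1 + z^2 + z^3) has coefficients 1,0,1,1 for degrees 0…3.
(1 + 3z)^2 has coefficients 1,6,9,0,0 for degrees 0…4.
Multiplying by (1 + z^2 + z^5) gives running coefficients 1,6,10,6,9 for degrees 0…4.
Finally multiplying by (1 + z^2 + z^3), the product of all factors after the first has coefficients 1,6,11,13,25 for degrees 0…4.
[z^4] = 1·25 + 1·11 + 1·6 = 42.

42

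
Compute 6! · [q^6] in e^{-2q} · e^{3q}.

The EGF product rule gives c_6 = Σ_{k_1+k_2=6} C(6; k_1,k_2) · ∏ g_i(k_i), where e^{-2q} gives (-2)^k; e^{3q} gives (3)^k.
g_1(k) for k = 0…6: 1, -2, 4, -8, 16, -32, 64.
g_2(k) for k = 0…6: 1, 3, 9, 27, 81, 243, 729.
c_6 = Σ_k C(6,k)·g_1(k)·g_2(6−k) = 1·1·729 + 6·(-2)·243 + 15·4·81 + 20·(-8)·27 + 15·16·9 + 6·(-32)·3 + 1·64·1 = 729 − 2916 + 4860 − 4320 + 2160 − 576 + 64 = 1.

1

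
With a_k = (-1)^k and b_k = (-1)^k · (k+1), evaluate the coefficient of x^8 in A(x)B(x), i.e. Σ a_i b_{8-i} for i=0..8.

45

Write out a_i and b_{8-i} for i = 0,…,8 and sum the products.
Σ = 1·9 − 1·(-8) + 1·7 − 1·(-6) + 1·5 − 1·(-4) + 1·3 − 1·(-2) + 1·1 = 45.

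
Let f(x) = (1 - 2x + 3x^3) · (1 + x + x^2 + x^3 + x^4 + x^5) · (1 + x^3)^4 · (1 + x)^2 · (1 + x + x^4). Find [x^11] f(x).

(1 - 2x + 3x^3) has coefficients 1,-2,0,3 for degrees 0…3.
(1 + x + x^2 + x^3 + x^4 + x^5) has coefficients 1,1,1,1,1,1,0,0,0,0,0,0 for degrees 0…11.
Multiplying by (1 + x^3)^4 gives running coefficients 1,1,1,5,5,5,10,10,10,10,10,10 for degrees 0…11.
Multiplying by (1 + x)^2 gives running coefficients 1,3,4,8,16,20,25,35,40,40,40,40 for degrees 0…11.
Finally multiplying by (1 + x + x^4), the product of all factors after the first has coefficients 1,4,7,12,25,39,49,68,91,100,105,115 for degrees 0…11.
[x^11] = 1·115 − 2·105 + 3·91 = 178.

178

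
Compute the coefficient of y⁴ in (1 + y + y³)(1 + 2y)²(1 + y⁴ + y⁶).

5

(1 + y + y³) has coefficients 1,1,0,1 for degrees 0…3.
(1 + 2y)² has coefficients 1,4,4,0,0 for degrees 0…4.
Finally multiplying by (1 + y⁴ + y⁶), the product of all factors after the first has coefficients 1,4,4,0,1 for degrees 0…4.
[y⁴] = 1·1 + 1·0 + 1·4 = 5.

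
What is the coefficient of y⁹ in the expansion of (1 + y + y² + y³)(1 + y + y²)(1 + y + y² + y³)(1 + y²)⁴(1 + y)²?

430

(1 + y + y² + y³) has coefficients 1,1,1,1 for degrees 0…3.
(1 + y + y²) has coefficients 1,1,1,0,0,0,0,0,0,0 for degrees 0…9.
Multiplying by (1 + y + y² + y³) gives running coefficients 1,2,3,3,2,1,0,0,0,0 for degrees 0…9.
Multiplying by (1 + y²)⁴ gives running coefficients 1,2,7,11,20,25,30,30,25,20 for degrees 0…9.
Finally multiplying by (1 + y)², the product of all factors after the first has coefficients 1,4,12,27,49,76,100,115,115,100 for degrees 0…9.
[y⁹] = 1·100 + 1·115 + 1·115 + 1·100 = 430.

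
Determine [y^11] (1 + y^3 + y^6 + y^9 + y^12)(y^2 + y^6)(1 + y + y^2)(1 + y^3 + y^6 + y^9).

(1 + y^3 + y^6 + y^9 + y^12) has coefficients 1,0,0,1,0,0,1,0,0,1,0,0 for degrees 0…11.
(y^2 + y^6) has coefficients 0,0,1,0,0,0,1,0,0,0,0,0 for degrees 0…11.
Multiplying by (1 + y + y^2) gives running coefficients 0,0,1,1,1,0,1,1,1,0,0,0 for degrees 0…11.
Finally multiplying by (1 + y^3 + y^6 + y^9), the product of all factors after the first has coefficients 0,0,1,1,1,1,2,2,2,2,2,2 for degrees 0…11.
[y^11] = 1·2 + 1·2 + 1·1 + 1·1 = 6.

6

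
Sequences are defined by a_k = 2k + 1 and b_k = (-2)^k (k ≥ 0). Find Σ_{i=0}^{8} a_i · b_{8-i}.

Write out a_i and b_{8-i} for i = 0,…,8 and sum the products.
Σ = 1·256 + 3·(-128) + 5·64 + 7·(-32) + 9·16 + 11·(-8) + 13·4 + 15·(-2) + 17·1 = 63.

63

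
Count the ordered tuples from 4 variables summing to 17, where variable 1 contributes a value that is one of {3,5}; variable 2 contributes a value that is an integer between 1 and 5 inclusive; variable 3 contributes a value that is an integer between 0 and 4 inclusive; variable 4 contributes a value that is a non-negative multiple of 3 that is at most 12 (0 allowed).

The generating function for the choices is (t³ + t⁵)·(t + t² + t³ + t⁴ + t⁵)·(1 + t + t² + t³ + t⁴)·(1 + t³ + t⁶ + t⁹ + t¹²); the count is [t¹⁷].
(t³ + t⁵) has coefficients 0,0,0,1,0,1 for degrees 0…5.
(t + t² + t³ + t⁴ + t⁵) has coefficients 0,1,1,1,1,1,0,0,0,0,0,0,0,0,0,0,0,0 for degrees 0…17.
Multiplying by (1 + t + t² + t³ + t⁴) gives running coefficients 0,1,2,3,4,5,4,3,2,1,0,0,0,0,0,0,0,0 for degrees 0…17.
Finally multiplying by (1 + t³ + t⁶ + t⁹ + t¹²), the product of all factors after the first has coefficients 0,1,2,3,5,7,7,8,9,8,8,9,8,8,9,8,7,7 for degrees 0…17.
[t¹⁷] = 1·9 + 1·8 = 17.

17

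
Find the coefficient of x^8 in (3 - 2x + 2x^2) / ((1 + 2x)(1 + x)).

2297

The denominator gives the recurrence a_n = −3a_(n−1) − 2a_(n−2) for n ≥ 3; the numerator fixes a_0 = 3, a_1 = -11, a_2 = 29.
Iterating: 3, -11, 29, -65, 137, -281, 569, -1145, 2297, so a_8 = 2297.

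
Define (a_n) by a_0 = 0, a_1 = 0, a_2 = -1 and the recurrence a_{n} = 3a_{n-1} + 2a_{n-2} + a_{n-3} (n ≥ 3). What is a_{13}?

The ordinary generating function has denominator 1 - 3z - 2z^2 - z^3.
Iterating the recurrence: a_0,…,a_{13} = 0, 0, -1, -3, -11, -40, -145, -526, -1908, -6921, -25105, -91065, -330326, -1198213.

-1198213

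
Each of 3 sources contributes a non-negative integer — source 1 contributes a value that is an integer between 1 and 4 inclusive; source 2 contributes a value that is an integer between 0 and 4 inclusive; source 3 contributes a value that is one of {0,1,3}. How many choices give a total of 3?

The generating function for the choices is (z + z² + z³ + z⁴)·(1 + z + z² + z³ + z⁴)·(1 + z + z³); the count is [z³].
(z + z² + z³ + z⁴) has coefficients 0,1,1,1 for degrees 0…3.
(1 + z + z² + z³ + z⁴) has coefficients 1,1,1,1 for degrees 0…3.
Finally multiplying by (1 + z + z³), the product of all factors after the first has coefficients 1,2,2,3 for degrees 0…3.
[z³] = 1·2 + 1·2 + 1·1 = 5.

5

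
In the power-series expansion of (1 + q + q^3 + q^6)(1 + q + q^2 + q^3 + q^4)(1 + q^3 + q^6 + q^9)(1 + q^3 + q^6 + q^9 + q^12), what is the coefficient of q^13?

(1 + q + q^3 + q^6) has coefficients 1,1,0,1,0,0,1 for degrees 0…6.
(1 + q + q^2 + q^3 + q^4) has coefficients 1,1,1,1,1,0,0,0,0,0,0,0,0,0 for degrees 0…13.
Multiplying by (1 + q^3 + q^6 + q^9) gives running coefficients 1,1,1,2,2,1,2,2,1,2,2,1,1,1 for degrees 0…13.
Finally multiplying by (1 + q^3 + q^6 + q^9 + q^12), the product of all factors after the first has coefficients 1,1,1,3,3,2,5,5,3,7,7,4,8,8 for degrees 0…13.
[q^13] = 1·8 + 1·8 + 1·7 + 1·5 = 28.

28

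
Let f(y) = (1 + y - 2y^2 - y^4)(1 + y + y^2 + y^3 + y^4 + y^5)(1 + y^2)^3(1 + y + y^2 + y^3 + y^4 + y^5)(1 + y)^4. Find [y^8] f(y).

201

(1 + y - 2y^2 - y^4) has coefficients 1,1,-2,0,-1 for degrees 0…4.
(1 + y + y^2 + y^3 + y^4 + y^5) has coefficients 1,1,1,1,1,1,0,0,0 for degrees 0…8.
Multiplying by (1 + y^2)^3 gives running coefficients 1,1,4,4,7,7,7,7,4 for degrees 0…8.
Multiplying by (1 + y + y^2 + y^3 + y^4 + y^5) gives running coefficients 1,2,6,10,17,24,30,36,36 for degrees 0…8.
Finally multiplying by (1 + y)^4, the product of all factors after the first has coefficients 1,6,20,50,102,178,274,378,473 for degrees 0…8.
[y^8] = 1·473 + 1·378 − 2·274 − 1·102 = 201.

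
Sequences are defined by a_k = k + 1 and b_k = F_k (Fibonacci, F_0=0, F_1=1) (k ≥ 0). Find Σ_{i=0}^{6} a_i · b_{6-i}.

This is [x^6] in the product of the two ordinary generating functions.
Σ = 1·8 + 2·5 + 3·3 + 4·2 + 5·1 + 6·1 + 7·0 = 46.

46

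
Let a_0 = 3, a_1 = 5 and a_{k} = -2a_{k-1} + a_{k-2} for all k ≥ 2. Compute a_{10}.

-8935

The ordinary generating function has denominator 1 + 2z - z^2.
Iterating the recurrence: a_0,…,a_{10} = 3, 5, -7, 19, -45, 109, -263, 635, -1533, 3701, -8935.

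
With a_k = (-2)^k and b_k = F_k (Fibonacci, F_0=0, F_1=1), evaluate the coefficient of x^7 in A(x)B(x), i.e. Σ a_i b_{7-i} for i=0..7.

57

Write out a_i and b_{7-i} for i = 0,…,7 and sum the products.
Σ = 1·13 − 2·8 + 4·5 − 8·3 + 16·2 − 32·1 + 64·1 − 128·0 = 57.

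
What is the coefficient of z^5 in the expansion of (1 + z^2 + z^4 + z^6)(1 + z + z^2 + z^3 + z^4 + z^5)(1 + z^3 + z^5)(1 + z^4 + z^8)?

7

(1 + z^2 + z^4 + z^6) has coefficients 1,0,1,0,1,0 for degrees 0…5.
(1 + z + z^2 + z^3 + z^4 + z^5) has coefficients 1,1,1,1,1,1 for degrees 0…5.
Multiplying by (1 + z^3 + z^5) gives running coefficients 1,1,1,2,2,3 for degrees 0…5.
Finally multiplying by (1 + z^4 + z^8), the product of all factors after the first has coefficients 1,1,1,2,3,4 for degrees 0…5.
[z^5] = 1·4 + 1·2 + 1·1 = 7.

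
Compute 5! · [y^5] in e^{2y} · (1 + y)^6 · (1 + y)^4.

117472

The EGF product rule gives c_5 = Σ_{k_1+k_2+k_3=5} C(5; k_1,k_2,k_3) · ∏ g_i(k_i), where e^{2y} gives (2)^k; (1+y)^6 gives the falling factorial (6)_k; (1+y)^4 gives the falling factorial (4)_k.
g_1(k) for k = 0…5: 1, 2, 4, 8, 16, 32.
g_2(k) for k = 0…5: 1, 6, 30, 120, 360, 720.
g_3(k) for k = 0…5: 1, 4, 12, 24, 24, 0.
First combine the last two factors: h(k) = Σ_j C(k,j)·g_2(j)·g_3(k−j) for k = 0…5: 1, 10, 90, 720, 5040, 30240.
c_5 = Σ_k C(5,k)·g_1(k)·h(5−k) = 1·1·30240 + 5·2·5040 + 10·4·720 + 10·8·90 + 5·16·10 + 1·32·1 = 30240 + 50400 + 28800 + 7200 + 800 + 32 = 117472.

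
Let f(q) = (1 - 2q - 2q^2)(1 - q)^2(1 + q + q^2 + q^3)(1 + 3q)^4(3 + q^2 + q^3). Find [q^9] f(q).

(1 - 2q - 2q^2) has coefficients 1,-2,-2 for degrees 0…2.
(1 - q)^2 has coefficients 1,-2,1,0,0,0,0,0,0,0 for degrees 0…9.
Multiplying by (1 + q + q^2 + q^3) gives running coefficients 1,-1,0,0,-1,1,0,0,0,0 for degrees 0…9.
Multiplying by (1 + 3q)^4 gives running coefficients 1,11,42,54,-28,-92,-42,-54,27,81 for degrees 0…9.
Finally multiplying by (3 + q^2 + q^3), the product of all factors after the first has coefficients 3,33,127,174,-31,-180,-100,-282,-53,147 for degrees 0…9.
[q^9] = 1·147 − 2·(-53) − 2·(-282) = 817.

817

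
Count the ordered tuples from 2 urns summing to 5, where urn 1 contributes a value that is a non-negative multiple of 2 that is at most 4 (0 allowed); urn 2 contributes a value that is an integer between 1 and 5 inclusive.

3

The generating function for the choices is (1 + z^2 + z^4)·(z + z^2 + z^3 + z^4 + z^5); the count is [z^5].
(1 + z^2 + z^4) has coefficients 1,0,1,0,1 for degrees 0…4.
(z + z^2 + z^3 + z^4 + z^5) has coefficients 0,1,1,1,1,1 for degrees 0…5.
[z^5] = 1·1 + 1·1 + 1·1 = 3.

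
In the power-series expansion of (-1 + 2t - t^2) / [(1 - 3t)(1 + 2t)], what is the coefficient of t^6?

The denominator gives the recurrence a_n = a_(n−1) + 6a_(n−2) for n ≥ 3; the numerator fixes a_0 = -1, a_1 = 1, a_2 = -6.
Iterating: -1, 1, -6, 0, -36, -36, -252, so a_6 = -252.

-252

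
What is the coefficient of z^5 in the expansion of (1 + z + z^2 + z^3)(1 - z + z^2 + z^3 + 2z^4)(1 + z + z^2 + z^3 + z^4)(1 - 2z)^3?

0

(1 + z + z^2 + z^3) has coefficients 1,1,1,1 for degrees 0…3.
(1 - z + z^2 + z^3 + 2z^4) has coefficients 1,-1,1,1,2,0 for degrees 0…5.
Multiplying by (1 + z + z^2 + z^3 + z^4) gives running coefficients 1,0,1,2,4,3 for degrees 0…5.
Finally multiplying by (1 - 2z)^3, the product of all factors after the first has coefficients 1,-6,13,-12,4,-5 for degrees 0…5.
[z^5] = 1·(-5) + 1·4 + 1·(-12) + 1·13 = 0.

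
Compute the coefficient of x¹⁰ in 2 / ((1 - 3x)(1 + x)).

88574

Partial fractions give a closed form: a_n = (3/2)·3^n + (1/2)·(-1)^n.
At n = 10: a_10 = 88574.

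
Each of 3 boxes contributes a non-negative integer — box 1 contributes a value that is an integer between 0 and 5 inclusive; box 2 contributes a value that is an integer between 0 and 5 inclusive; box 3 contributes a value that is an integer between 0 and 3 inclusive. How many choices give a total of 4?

14

The generating function for the choices is (1 + t + t^2 + t^3 + t^4 + t^5)·(1 + t + t^2 + t^3 + t^4 + t^5)·(1 + t + t^2 + t^3); the count is [t^4].
(1 + t + t^2 + t^3 + t^4 + t^5) has coefficients 1,1,1,1,1 for degrees 0…4.
(1 + t + t^2 + t^3 + t^4 + t^5) has coefficients 1,1,1,1,1 for degrees 0…4.
Finally multiplying by (1 + t + t^2 + t^3), the product of all factors after the first has coefficients 1,2,3,4,4 for degrees 0…4.
[t^4] = 1·4 + 1·4 + 1·3 + 1·2 + 1·1 = 14.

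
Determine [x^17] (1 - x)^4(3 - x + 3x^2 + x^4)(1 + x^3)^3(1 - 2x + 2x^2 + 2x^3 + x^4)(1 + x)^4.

(1 - x)^4 has coefficients 1,-4,6,-4,1 for degrees 0…4.
(3 - x + 3x^2 + x^4) has coefficients 3,-1,3,0,1,0,0,0,0,0,0,0,0,0,0,0,0,0 for degrees 0…17.
Multiplying by (1 + x^3)^3 gives running coefficients 3,-1,3,9,-2,9,9,0,9,3,2,3,0,1,0,0,0,0 for degrees 0…17.
Multiplying by (1 - 2x + 2x^2 + 2x^3 + x^4) gives running coefficients 3,-7,11,7,-13,36,8,5,43,12,23,23,13,14,6,5,2,1 for degrees 0…17.
Finally multiplying by (1 + x)^4, the product of all factors after the first has coefficients 3,5,1,21,56,63,113,208,242,282,357,364,334,308,255,188,127,77 for degrees 0…17.
[x^17] = 1·77 − 4·127 + 6·188 − 4·255 + 1·308 = -15.

-15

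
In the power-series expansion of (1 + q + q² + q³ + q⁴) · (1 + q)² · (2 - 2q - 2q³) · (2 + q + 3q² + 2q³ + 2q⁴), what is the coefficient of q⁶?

(1 + q + q² + q³ + q⁴) has coefficients 1,1,1,1,1 for degrees 0…4.
(1 + q)² has coefficients 1,2,1,0,0,0,0 for degrees 0…6.
Multiplying by (2 - 2q - 2q³) gives running coefficients 2,2,-2,-4,-4,-2,0 for degrees 0…6.
Finally multiplying by (2 + q + 3q² + 2q³ + 2q⁴), the product of all factors after the first has coefficients 4,6,4,0,-10,-20,-26 for degrees 0…6.
[q⁶] = 1·(-26) + 1·(-20) + 1·(-10) + 1·0 + 1·4 = -52.

-52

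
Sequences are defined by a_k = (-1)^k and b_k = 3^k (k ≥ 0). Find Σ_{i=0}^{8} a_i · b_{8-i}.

4921

The convolution is the t^8 coefficient of A(t)B(t).
Σ = 1·6561 − 1·2187 + 1·729 − 1·243 + 1·81 − 1·27 + 1·9 − 1·3 + 1·1 = 4921.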